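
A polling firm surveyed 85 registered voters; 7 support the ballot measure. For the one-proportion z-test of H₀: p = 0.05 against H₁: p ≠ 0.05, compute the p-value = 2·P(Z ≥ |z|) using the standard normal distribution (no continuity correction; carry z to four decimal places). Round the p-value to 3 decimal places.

p-value = 0.171

p̂ = 7/85 = 0.08235.
Under H₀, SE = √(p₀(1−p₀)/n) = √(0.05·0.95/85) = √0.000558824 = 0.023639.
z = (p̂ − p₀)/SE = (7/85 − 0.05)/0.023639 ≈ 1.3686.
p-value = 2·P(Z ≥ |z|) with z = 1.3686 → 0.171.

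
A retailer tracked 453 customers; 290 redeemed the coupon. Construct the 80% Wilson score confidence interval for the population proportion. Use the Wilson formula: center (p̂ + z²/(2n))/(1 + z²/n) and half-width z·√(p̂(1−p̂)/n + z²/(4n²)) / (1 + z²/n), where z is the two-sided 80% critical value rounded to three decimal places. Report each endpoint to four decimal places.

(0.6108, 0.6685)

p̂ = 290/453 = 0.64018; z = 1.282, so z² = 1.643524.
1 + z²/n = 1.003628.
Adjusted center: (0.64018 + z²/(2n))/1.003628 = 0.63967.
Radicand: p̂(1−p̂)/n + z²/(4n²) = 0.000508500 + 0.000002002 = 0.000510502.
Half-width = 1.282·√0.000510502/1.003628 = 0.02886.
Interval: 0.63967 ± 0.02886 → (0.6108, 0.6685).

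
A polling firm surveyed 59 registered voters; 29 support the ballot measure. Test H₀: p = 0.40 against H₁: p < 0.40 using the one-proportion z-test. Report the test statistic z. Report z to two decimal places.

With x = 29 successes in n = 59, p̂ = 0.49153.
Null standard error: √(0.40·0.60/59) = √0.004067797 = 0.063779.
z = (0.49153 − 0.40)/0.063779 = 0.09153/0.063779 = 1.44.

z = 1.44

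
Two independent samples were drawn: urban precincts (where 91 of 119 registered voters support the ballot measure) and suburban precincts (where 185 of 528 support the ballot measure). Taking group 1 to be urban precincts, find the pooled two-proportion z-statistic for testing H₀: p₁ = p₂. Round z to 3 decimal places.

Sample proportions: p̂₁ = 91/119 = 0.76471 and p̂₂ = 185/528 = 0.35038.
Pooling: p̂ = 276/647 = 0.42658.
SE = √[p̂(1−p̂)(1/n₁+1/n₂)] = √[0.42658·0.57342·(1/119+1/528)] ≈ 0.050188.
z = (p̂₁ − p̂₂)/SE = (0.76471 − 0.35038)/0.050188 = 0.41433/0.050188 = 8.256.

z = 8.256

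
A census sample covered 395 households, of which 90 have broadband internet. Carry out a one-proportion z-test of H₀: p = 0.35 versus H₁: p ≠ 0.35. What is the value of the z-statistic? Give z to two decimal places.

With x = 90 successes in n = 395, p̂ = 0.22785.
Under H₀, SE = √(p₀(1−p₀)/n) = √(0.35·0.65/395) = √0.000575949 = 0.023999.
Test statistic: z = -0.12215/0.023999 = -5.09.

z = -5.09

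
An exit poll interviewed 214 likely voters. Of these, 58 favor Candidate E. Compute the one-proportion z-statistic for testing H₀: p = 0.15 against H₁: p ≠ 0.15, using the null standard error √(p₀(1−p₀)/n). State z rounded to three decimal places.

z = 4.958

The sample proportion is 58/214 = 0.27103.
SE₀ = √(0.15·0.85/214) = 0.024409.
z = (p̂ − p₀)/SE = (0.27103 − 0.15)/0.024409 = 4.958.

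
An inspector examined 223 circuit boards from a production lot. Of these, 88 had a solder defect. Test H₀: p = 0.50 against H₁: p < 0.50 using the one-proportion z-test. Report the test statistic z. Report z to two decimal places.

p̂ = 88/223 = 0.39462.
SE₀ = √(0.50·0.50/223) = 0.033482.
Test statistic: z = -0.10538/0.033482 = -3.15.

z = -3.15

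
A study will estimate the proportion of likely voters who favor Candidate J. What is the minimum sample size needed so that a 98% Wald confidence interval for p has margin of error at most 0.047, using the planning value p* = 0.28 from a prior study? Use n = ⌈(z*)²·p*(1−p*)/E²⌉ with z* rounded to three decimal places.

n = 494

z* = 2.326 at the 98% level.
p*(1−p*) = 0.2016.
(z*)²·p*(1−p*)/E² = 5.410276·0.2016/0.002209 = 493.758.
⌈493.758⌉ = 494.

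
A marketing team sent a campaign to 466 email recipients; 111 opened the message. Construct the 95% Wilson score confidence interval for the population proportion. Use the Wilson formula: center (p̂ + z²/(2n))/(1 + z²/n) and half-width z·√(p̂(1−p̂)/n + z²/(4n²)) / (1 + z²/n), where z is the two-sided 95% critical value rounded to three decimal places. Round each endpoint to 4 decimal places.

p̂ = 111/466 = 0.23820; z = 1.960, so z² = 3.841600.
1 + z²/n = 1.008244.
Center = (0.23820 + 0.004122)/1.008244 = 0.24034.
Radicand: p̂(1−p̂)/n + z²/(4n²) = 0.000389398 + 0.000004423 = 0.000393821.
Half-width = 1.960·√0.000393821/1.008244 = 0.03858.
So the interval runs from 0.2018 to 0.2789.

(0.2018, 0.2789)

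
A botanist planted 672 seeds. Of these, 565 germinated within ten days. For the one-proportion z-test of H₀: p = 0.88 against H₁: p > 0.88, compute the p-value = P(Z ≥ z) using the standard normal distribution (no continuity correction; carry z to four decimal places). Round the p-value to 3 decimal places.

p̂ = 565/672 = 0.84077.
Null standard error: √(0.88·0.12/672) = √0.000157143 = 0.012536.
Test statistic (full precision, shown to 4 dp): z = (565/672 − 0.88)/SE₀ ≈ -3.1292.
p-value = P(Z ≥ z) with z = -3.1292 → 0.999.

p-value = 0.999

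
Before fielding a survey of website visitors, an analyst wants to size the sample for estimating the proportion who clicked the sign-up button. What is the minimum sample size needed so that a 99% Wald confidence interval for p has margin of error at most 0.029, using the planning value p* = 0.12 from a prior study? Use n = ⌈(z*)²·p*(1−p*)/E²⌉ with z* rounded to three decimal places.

The 99% critical value is z* = 2.576.
p*(1−p*) = 0.12·0.88 = 0.1056.
(z*)²·p*(1−p*)/E² = 6.635776·0.1056/0.000841 = 833.220.
⌈833.220⌉ = 834.

n = 834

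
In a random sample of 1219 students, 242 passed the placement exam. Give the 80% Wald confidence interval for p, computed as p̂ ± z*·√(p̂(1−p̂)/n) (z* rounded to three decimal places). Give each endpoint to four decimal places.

(0.1839, 0.2132)

With x = 242 successes in n = 1219, p̂ = 0.19852.
SE(p̂) = √(0.19852·0.80148/1219) = 0.011425.
For 80% confidence, z* = 1.282.
Margin of error: 1.282 × 0.011425 = 0.01465.
So the interval runs from 0.1839 to 0.2132.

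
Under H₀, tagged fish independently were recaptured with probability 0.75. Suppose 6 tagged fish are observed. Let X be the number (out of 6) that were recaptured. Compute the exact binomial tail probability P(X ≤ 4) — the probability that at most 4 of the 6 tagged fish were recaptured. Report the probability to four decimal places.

P = 0.4661

X is binomial with n = 6 and p = 0.75.
P(X ≤ 4) = Σ_{j=0}^{4} C(6,j)·0.75^j·0.25^{6−j}.
= 0.000244 + 0.004395 + 0.032959 + 0.131836 + 0.296631 = 0.4661.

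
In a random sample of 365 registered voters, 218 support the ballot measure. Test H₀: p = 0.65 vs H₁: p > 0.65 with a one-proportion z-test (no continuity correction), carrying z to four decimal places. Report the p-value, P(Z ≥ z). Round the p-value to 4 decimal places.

p-value = 0.9827

The sample proportion is 218/365 = 0.59726.
Null standard error: √(0.65·0.35/365) = √0.000623288 = 0.024966.
Test statistic (full precision, shown to 4 dp): z = (218/365 − 0.65)/SE₀ ≈ -2.1125.
From the standard normal, P(Z ≥ z) = 0.9827.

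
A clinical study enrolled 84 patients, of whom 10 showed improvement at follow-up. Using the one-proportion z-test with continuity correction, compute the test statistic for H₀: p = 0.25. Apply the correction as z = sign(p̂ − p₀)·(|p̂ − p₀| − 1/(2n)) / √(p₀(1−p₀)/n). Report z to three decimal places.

The sample proportion is 10/84 = 0.11905. p̂ − p₀ = -0.130952.
Continuity correction 1/(2n) = 1/168 = 0.005952.
Corrected numerator: |-0.130952| − 0.005952 = 0.125000.
Null standard error: √(0.25·0.75/84) = √0.002232143 = 0.047246.
z = (−)0.125000/0.047246 = -2.646.

z = -2.646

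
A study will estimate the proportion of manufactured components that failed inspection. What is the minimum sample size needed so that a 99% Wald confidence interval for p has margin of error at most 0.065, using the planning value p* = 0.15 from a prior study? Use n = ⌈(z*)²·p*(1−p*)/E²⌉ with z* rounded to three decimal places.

The 99% critical value is z* = 2.576.
p*(1−p*) = 0.15·0.85 = 0.1275.
(z*)²·p*(1−p*)/E² = 6.635776·0.1275/0.004225 = 200.251.
Rounding up, n = 201.

n = 201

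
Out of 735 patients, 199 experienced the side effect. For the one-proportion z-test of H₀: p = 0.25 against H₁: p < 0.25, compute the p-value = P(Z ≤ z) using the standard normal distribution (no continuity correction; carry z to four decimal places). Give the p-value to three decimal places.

With x = 199 successes in n = 735, p̂ = 0.27075.
SE₀ = √(0.25·0.75/735) = 0.015972.
z = (p̂ − p₀)/SE = (199/735 − 0.25)/0.015972 ≈ 1.2990.
From the standard normal, P(Z ≤ z) = 0.903.

p-value = 0.903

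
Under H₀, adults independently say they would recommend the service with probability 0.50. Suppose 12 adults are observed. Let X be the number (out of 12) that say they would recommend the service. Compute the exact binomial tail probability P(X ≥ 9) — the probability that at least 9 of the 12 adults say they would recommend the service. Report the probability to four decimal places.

P = 0.0730

X ~ Binomial(n=12, p=0.50).
P(X ≥ 9) = C(12,9)·0.50^9·0.50^3 + C(12,10)·0.50^10·0.50^2 + C(12,11)·0.50^11·0.50^1 + C(12,12)·0.50^12·0.50^0.
= 0.053711 + 0.016113 + 0.002930 + 0.000244 = 0.0730.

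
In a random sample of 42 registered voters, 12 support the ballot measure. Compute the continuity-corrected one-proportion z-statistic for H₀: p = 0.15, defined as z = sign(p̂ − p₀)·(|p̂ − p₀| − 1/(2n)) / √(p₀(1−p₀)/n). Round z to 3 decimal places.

p̂ = 12/42 = 0.28571. p̂ − p₀ = 0.135714.
1/(2n) = 0.011905.
Corrected numerator: |0.135714| − 0.011905 = 0.123809.
SE₀ = √(0.15·0.85/42) = 0.055097.
z = +0.123809/0.055097 = 2.247.

z = 2.247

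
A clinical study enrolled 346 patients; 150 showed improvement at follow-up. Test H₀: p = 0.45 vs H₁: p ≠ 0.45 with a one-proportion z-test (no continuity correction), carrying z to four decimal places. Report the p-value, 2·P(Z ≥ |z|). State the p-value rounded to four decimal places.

p-value = 0.5379

The sample proportion is 150/346 = 0.43353.
SE₀ = √(0.45·0.55/346) = 0.026745.
Test statistic (full precision, shown to 4 dp): z = (150/346 − 0.45)/SE₀ ≈ -0.6160.
From the standard normal, 2·P(Z ≥ |z|) = 0.5379.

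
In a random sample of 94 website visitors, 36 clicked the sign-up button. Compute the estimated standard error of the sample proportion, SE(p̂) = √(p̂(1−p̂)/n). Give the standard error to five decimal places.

SE = 0.05014

The sample proportion is 36/94 = 0.38298.
p̂(1−p̂) = 0.38298·0.61702 = 0.236306.
Dividing by n and taking the root: √0.002513894 = 0.05014.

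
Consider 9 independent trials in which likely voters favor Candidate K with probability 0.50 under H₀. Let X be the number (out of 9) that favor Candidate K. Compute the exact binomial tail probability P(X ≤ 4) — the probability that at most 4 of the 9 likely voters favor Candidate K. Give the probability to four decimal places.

P = 0.5000

X is binomial with n = 9 and p = 0.50.
P(X ≤ 4) = Σ_{j=0}^{4} C(9,j)·0.50^j·0.50^{9−j}.
= 0.001953 + 0.017578 + 0.070312 + 0.164062 + 0.246094 = 0.5000.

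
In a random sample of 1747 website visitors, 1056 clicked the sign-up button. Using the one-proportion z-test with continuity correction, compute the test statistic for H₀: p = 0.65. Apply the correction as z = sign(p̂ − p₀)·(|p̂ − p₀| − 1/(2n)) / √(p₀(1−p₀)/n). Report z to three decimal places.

The sample proportion is 1056/1747 = 0.60446. p̂ − p₀ = -0.045535.
1/(2n) = 0.000286.
Corrected numerator: |-0.045535| − 0.000286 = 0.045249.
Under H₀, SE = √(p₀(1−p₀)/n) = √(0.65·0.35/1747) = √0.000130223 = 0.011412.
z = −0.045249/0.011412 = -3.965.

z = -3.965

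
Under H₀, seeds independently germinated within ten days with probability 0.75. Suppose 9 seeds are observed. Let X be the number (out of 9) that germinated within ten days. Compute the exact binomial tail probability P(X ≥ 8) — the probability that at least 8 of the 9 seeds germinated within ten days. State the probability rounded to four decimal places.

X is binomial with n = 9 and p = 0.75.
P(X ≥ 8) = C(9,8)·0.75^8·0.25^1 + C(9,9)·0.75^9·0.25^0.
= 0.225254 + 0.075085 = 0.3003.

P = 0.3003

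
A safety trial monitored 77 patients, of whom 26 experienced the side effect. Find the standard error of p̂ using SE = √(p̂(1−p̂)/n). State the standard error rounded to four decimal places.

Sample proportion p̂ = 26/77 = 0.33766.
p̂(1−p̂) = 0.33766·0.66234 = 0.223646.
SE = √(0.223646/77) = 0.0539.

SE = 0.0539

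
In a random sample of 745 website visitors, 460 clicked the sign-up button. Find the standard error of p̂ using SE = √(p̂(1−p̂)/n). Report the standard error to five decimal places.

SE = 0.01781

Sample proportion p̂ = 460/745 = 0.61745.
p̂(1−p̂) = 0.61745·0.38255 = 0.236205.
Dividing by n and taking the root: √0.000317054 = 0.01781.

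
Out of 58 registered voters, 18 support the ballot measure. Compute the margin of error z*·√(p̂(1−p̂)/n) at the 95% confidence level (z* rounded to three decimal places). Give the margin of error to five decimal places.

With x = 18 successes in n = 58, p̂ = 0.31034.
Standard error of p̂: √(0.214031/58) = √0.003690188 = 0.060747.
The 95% critical value is z* = 1.960.
So ME = 0.11906.

ME = 0.11906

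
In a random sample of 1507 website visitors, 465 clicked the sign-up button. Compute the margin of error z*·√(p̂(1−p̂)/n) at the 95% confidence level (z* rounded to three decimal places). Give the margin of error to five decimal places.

p̂ = 465/1507 = 0.30856.
SE = √(p̂(1−p̂)/n) = √(0.213351/1507) = 0.011898.
The 95% critical value is z* = 1.960.
Margin of error = z*·SE = 1.960 × 0.011898 = 0.02332.

ME = 0.02332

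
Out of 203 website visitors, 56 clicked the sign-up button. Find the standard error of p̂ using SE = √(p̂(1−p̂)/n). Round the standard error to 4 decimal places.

Sample proportion p̂ = 56/203 = 0.27586.
p̂(1−p̂) = 0.199761.
SE = √(0.199761/203) = 0.0314.

SE = 0.0314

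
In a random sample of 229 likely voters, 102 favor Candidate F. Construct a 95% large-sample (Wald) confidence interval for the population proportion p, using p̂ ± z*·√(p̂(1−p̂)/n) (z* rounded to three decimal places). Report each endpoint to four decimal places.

Sample proportion p̂ = 102/229 = 0.44541.
Standard error of p̂: √(0.247020/229) = √0.001078692 = 0.032843.
For 95% confidence, z* = 1.960.
Margin = 1.960·0.032843 = 0.06437.
Interval: 0.44541 ± 0.06437 → (0.3810, 0.5098).

(0.3810, 0.5098)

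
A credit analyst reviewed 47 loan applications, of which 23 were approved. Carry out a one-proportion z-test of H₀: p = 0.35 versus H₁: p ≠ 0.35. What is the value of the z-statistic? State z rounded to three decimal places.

p̂ = 23/47 = 0.48936.
SE₀ = √(0.35·0.65/47) = 0.069573.
z = (0.48936 − 0.35)/0.069573 = 0.13936/0.069573 = 2.003.

z = 2.003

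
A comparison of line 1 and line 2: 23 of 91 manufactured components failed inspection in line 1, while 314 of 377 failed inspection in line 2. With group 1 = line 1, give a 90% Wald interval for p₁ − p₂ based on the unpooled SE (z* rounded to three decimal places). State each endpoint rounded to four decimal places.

(-0.6615, -0.4988)

p̂₁ = 0.25275, p̂₂ = 0.83289, so the observed difference is -0.58014.
Unpooled SE = √(p̂₁(1−p̂₁)/n₁ + p̂₂(1−p̂₂)/n₂) = √(0.002075451 + 0.000369187) = 0.049443.
The 90% critical value is z* = 1.645. Margin of error = 0.08133.
Interval: -0.58014 ± 0.08133 → (-0.6615, -0.4988).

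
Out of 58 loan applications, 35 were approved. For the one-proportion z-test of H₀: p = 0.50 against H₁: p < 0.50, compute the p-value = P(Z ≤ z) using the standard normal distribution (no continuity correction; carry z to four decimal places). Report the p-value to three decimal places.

p̂ = 35/58 = 0.60345.
SE₀ = √(0.50·0.50/58) = 0.065653.
z = (p̂ − p₀)/SE = (35/58 − 0.50)/0.065653 ≈ 1.5757.
From the standard normal, P(Z ≤ z) = 0.942.

p-value = 0.942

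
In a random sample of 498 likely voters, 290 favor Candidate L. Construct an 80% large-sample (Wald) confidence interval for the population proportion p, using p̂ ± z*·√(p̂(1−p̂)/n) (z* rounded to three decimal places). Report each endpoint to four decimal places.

(0.5540, 0.6107)

p̂ = 290/498 = 0.58233.
Standard error of p̂: √(0.243222/498) = √0.000488397 = 0.022100.
z* = 1.282 at the 80% level.
Margin = 1.282·0.022100 = 0.02833.
CI: 0.58233 ± 0.02833 = (0.5540, 0.6107).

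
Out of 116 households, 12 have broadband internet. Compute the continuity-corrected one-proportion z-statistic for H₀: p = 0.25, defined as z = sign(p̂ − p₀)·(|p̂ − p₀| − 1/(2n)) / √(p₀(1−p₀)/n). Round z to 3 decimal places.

Sample proportion p̂ = 12/116 = 0.10345. p̂ − p₀ = -0.146552.
Continuity correction 1/(2n) = 1/232 = 0.004310.
Corrected numerator: |-0.146552| − 0.004310 = 0.142242.
SE₀ = √(0.25·0.75/116) = 0.040204.
z = −0.142242/0.040204 = -3.538.

z = -3.538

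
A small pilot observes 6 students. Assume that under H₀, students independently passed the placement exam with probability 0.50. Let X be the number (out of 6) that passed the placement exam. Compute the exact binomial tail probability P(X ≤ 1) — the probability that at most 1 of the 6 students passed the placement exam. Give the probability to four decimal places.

P = 0.1094

X ~ Binomial(n=6, p=0.50).
P(X ≤ 1) = C(6,0)·0.50^0·0.50^6 + C(6,1)·0.50^1·0.50^5.
= 0.015625 + 0.093750 = 0.1094.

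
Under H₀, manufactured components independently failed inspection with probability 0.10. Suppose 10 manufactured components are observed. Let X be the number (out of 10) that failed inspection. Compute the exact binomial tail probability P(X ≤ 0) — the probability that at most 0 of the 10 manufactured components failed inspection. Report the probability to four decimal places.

P = 0.3487

X ~ Binomial(n=10, p=0.10).
P(X ≤ 0) = C(10,0)·0.10^0·0.90^10.
= 0.348678 = 0.3487.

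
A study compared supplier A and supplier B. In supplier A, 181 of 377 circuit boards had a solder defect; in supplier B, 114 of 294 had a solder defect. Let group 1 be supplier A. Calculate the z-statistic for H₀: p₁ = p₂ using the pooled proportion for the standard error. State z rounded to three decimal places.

z = 2.391

Sample proportions: p̂₁ = 181/377 = 0.48011 and p̂₂ = 114/294 = 0.38776.
Pooled p̂ = (181+114)/(377+294) = 295/671 = 0.43964.
SE = √[p̂(1−p̂)(1/n₁+1/n₂)] = √[0.43964·0.56036·(1/377+1/294)] ≈ 0.038619.
z = (p̂₁ − p̂₂)/SE = (0.48011 − 0.38776)/0.038619 = 0.09235/0.038619 = 2.391.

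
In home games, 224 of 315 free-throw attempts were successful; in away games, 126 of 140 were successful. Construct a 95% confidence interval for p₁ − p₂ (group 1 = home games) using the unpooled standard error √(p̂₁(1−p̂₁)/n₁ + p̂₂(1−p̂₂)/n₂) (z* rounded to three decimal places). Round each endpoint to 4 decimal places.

(-0.2594, -0.1184)

p̂₁ = 224/315 = 0.71111, p̂₂ = 126/140 = 0.90000; p̂₁ − p̂₂ = -0.18889.
Unpooled SE = √(p̂₁(1−p̂₁)/n₁ + p̂₂(1−p̂₂)/n₂) = √(0.000652165 + 0.000642857) = 0.035986.
For 95% confidence, z* = 1.960. Margin = 1.960·0.035986 = 0.07053.
Interval: -0.18889 ± 0.07053 → (-0.2594, -0.1184).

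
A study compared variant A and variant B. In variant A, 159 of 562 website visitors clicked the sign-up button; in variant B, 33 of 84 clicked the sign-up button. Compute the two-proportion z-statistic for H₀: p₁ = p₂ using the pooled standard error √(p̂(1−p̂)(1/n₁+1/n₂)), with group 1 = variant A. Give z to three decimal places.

p̂₁ = 159/562 = 0.28292, p̂₂ = 33/84 = 0.39286.
Pooled p̂ = (159+33)/(562+84) = 192/646 = 0.29721.
Pooled SE = √[0.2088777·0.01368412] ≈ 0.053463.
z = -0.10994/0.053463 = -2.056.

z = -2.056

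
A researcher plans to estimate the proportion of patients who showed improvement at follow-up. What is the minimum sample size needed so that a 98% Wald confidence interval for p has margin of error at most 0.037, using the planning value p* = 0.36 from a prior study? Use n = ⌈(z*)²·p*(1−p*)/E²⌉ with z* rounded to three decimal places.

n = 911

z* = 2.326 at the 98% level.
p*(1−p*) = 0.36·0.64 = 0.2304.
(z*)²·p*(1−p*)/E² = 5.410276·0.2304/0.001369 = 910.539.
⌈910.539⌉ = 911.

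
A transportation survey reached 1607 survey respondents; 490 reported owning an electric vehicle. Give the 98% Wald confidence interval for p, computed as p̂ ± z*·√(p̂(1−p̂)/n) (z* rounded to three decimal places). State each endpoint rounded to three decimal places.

(0.278, 0.332)

Sample proportion p̂ = 490/1607 = 0.30492.
SE(p̂) = √(0.30492·0.69508/1607) = 0.011484.
z* = 2.326 at the 98% level.
Margin of error: 2.326 × 0.011484 = 0.02671.
So the interval runs from 0.278 to 0.332.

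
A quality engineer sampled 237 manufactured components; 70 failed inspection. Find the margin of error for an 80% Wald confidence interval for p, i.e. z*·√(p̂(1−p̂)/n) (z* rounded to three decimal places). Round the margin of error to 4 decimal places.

ME = 0.0380

The sample proportion is 70/237 = 0.29536.
SE(p̂) = √(0.29536·0.70464/237) = 0.029634.
For 80% confidence, z* = 1.282.
So ME = 0.0380.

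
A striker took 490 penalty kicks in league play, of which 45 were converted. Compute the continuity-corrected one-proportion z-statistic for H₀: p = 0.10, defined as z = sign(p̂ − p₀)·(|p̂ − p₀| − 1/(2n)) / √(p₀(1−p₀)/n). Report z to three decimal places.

z = -0.527

p̂ = 45/490 = 0.09184. p̂ − p₀ = -0.008163.
1/(2n) = 0.001020.
Corrected numerator: |-0.008163| − 0.001020 = 0.007143.
Null standard error: √(0.10·0.90/490) = √0.000183673 = 0.013553.
z = (−)0.007143/0.013553 = -0.527.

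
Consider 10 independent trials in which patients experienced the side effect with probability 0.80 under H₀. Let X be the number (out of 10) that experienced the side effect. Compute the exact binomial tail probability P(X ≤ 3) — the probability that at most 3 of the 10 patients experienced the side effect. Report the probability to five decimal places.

P = 0.00086

X is binomial with n = 10 and p = 0.80.
P(X ≤ 3) = C(10,0)·0.80^0·0.20^10 + C(10,1)·0.80^1·0.20^9 + C(10,2)·0.80^2·0.20^8 + C(10,3)·0.80^3·0.20^7.
= 0.000000 + 0.000004 + 0.000074 + 0.000786 = 0.00086.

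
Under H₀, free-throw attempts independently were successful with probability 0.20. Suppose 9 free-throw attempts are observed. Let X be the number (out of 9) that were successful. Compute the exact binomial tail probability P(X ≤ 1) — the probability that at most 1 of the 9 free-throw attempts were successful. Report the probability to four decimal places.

X ~ Binomial(n=9, p=0.20).
P(X ≤ 1) = C(9,0)·0.20^0·0.80^9 + C(9,1)·0.20^1·0.80^8.
= 0.134218 + 0.301990 = 0.4362.

P = 0.4362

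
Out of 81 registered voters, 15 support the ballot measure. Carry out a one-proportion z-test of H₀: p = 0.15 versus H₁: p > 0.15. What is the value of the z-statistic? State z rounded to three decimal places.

Sample proportion p̂ = 15/81 = 0.18519.
Null standard error: √(0.15·0.85/81) = √0.001574074 = 0.039675.
z = (p̂ − p₀)/SE = (0.18519 − 0.15)/0.039675 = 0.887.

z = 0.887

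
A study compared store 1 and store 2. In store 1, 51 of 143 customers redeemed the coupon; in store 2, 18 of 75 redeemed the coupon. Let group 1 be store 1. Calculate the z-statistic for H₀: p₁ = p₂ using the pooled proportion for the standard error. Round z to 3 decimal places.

p̂₁ = 51/143 = 0.35664, p̂₂ = 18/75 = 0.24000.
Pooled p̂ = (51+18)/(143+75) = 69/218 = 0.31651.
Pooled SE = √[0.2163328·0.02032634] ≈ 0.066312.
z = 0.11664/0.066312 = 1.759.

z = 1.759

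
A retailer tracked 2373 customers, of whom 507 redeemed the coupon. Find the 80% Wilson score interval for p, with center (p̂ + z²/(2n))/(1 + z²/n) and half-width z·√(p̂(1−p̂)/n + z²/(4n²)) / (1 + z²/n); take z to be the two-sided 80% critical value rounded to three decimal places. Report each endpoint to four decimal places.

Here p̂ = 507/2373 = 0.21365 and z = 1.282 (z² = 1.643524).
Denominator 1 + z²/n = 1 + 1.643524/2373 = 1.000693.
Center = (0.21365 + 0.000346)/1.000693 = 0.21385.
Radicand: p̂(1−p̂)/n + z²/(4n²) = 0.000070799 + 0.000000073 = 0.000070872.
Half-width = 1.282·√0.000070872/1.000693 = 0.01079.
Interval: 0.21385 ± 0.01079 → (0.2031, 0.2246).

(0.2031, 0.2246)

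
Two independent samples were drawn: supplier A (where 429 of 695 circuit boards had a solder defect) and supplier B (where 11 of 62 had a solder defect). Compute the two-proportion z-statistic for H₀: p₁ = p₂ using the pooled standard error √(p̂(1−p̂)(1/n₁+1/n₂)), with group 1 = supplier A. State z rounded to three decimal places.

Sample proportions: p̂₁ = 429/695 = 0.61727 and p̂₂ = 11/62 = 0.17742.
Pooling: p̂ = 440/757 = 0.58124.
Pooled SE = √[0.2433998·0.01756788] ≈ 0.065391.
z = (p̂₁ − p̂₂)/SE = (0.61727 − 0.17742)/0.065391 = 0.43985/0.065391 = 6.726.

z = 6.726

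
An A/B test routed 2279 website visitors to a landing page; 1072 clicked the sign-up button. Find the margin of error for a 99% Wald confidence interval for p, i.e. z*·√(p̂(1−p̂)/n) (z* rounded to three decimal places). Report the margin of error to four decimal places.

ME = 0.0269

p̂ = 1072/2279 = 0.47038.
SE(p̂) = √(0.47038·0.52962/2279) = 0.010455.
z* = 2.576 at the 99% level.
Margin of error = z*·SE = 2.576 × 0.010455 = 0.0269.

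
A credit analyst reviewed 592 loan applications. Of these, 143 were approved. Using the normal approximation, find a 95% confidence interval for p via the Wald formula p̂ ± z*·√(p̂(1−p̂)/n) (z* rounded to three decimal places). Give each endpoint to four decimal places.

The sample proportion is 143/592 = 0.24155.
SE(p̂) = √(0.24155·0.75845/592) = 0.017592.
The 95% critical value is z* = 1.960.
Margin = 1.960·0.017592 = 0.03448.
CI: 0.24155 ± 0.03448 = (0.2071, 0.2760).

(0.2071, 0.2760)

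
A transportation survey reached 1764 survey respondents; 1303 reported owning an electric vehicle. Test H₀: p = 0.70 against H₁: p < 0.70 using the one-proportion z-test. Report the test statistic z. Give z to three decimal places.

p̂ = 1303/1764 = 0.73866.
Under H₀, SE = √(p₀(1−p₀)/n) = √(0.70·0.30/1764) = √0.000119048 = 0.010911.
z = (0.73866 − 0.70)/0.010911 = 0.03866/0.010911 = 3.543.

z = 3.543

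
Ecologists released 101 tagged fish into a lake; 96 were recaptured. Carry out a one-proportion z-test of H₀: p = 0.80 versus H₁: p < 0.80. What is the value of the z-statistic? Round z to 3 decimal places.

Sample proportion p̂ = 96/101 = 0.95050.
SE₀ = √(0.80·0.20/101) = 0.039801.
z = (0.95050 − 0.80)/0.039801 = 0.15050/0.039801 = 3.781.

z = 3.781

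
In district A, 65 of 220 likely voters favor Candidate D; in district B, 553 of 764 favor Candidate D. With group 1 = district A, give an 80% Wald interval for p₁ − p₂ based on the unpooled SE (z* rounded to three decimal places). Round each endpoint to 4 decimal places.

p̂₁ = 65/220 = 0.29545, p̂₂ = 553/764 = 0.72382; p̂₁ − p̂₂ = -0.42837.
Unpooled SE = √(p̂₁(1−p̂₁)/n₁ + p̂₂(1−p̂₂)/n₂) = √(0.000946187 + 0.000261654) = 0.034754.
For 80% confidence, z* = 1.282. Margin = 1.282·0.034754 = 0.04455.
CI: -0.42837 ± 0.04455 = (-0.4729, -0.3838).

(-0.4729, -0.3838)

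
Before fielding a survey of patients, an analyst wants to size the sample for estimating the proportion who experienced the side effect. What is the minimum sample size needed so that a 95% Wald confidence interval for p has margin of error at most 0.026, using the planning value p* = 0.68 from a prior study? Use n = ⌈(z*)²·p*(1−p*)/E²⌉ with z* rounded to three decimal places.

n = 1237

The 95% critical value is z* = 1.960.
p*(1−p*) = 0.2176.
Required n before rounding: 3.841600 × 0.2176 / 0.026² = 1236.586.
⌈1236.586⌉ = 1237.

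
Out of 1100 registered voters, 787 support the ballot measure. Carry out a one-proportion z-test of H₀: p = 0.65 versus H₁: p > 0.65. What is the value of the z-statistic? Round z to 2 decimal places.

Sample proportion p̂ = 787/1100 = 0.71545.
SE₀ = √(0.65·0.35/1100) = 0.014381.
z = (0.71545 − 0.65)/0.014381 = 0.06545/0.014381 = 4.55.

z = 4.55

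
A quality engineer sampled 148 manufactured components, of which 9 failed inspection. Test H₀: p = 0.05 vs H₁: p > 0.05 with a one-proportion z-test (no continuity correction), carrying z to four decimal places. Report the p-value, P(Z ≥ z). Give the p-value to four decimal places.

The sample proportion is 9/148 = 0.06081.
Null standard error: √(0.05·0.95/148) = √0.000320946 = 0.017915.
z = (p̂ − p₀)/SE = (9/148 − 0.05)/0.017915 ≈ 0.6035.
p-value = P(Z ≥ z) with z = 0.6035 → 0.2731.

p-value = 0.2731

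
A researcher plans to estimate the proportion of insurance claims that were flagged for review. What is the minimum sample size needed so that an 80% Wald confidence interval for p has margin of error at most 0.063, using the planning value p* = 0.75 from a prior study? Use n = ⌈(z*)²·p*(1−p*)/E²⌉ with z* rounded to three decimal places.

For 80% confidence, z* = 1.282.
p*(1−p*) = 0.75·0.25 = 0.1875.
(z*)²·p*(1−p*)/E² = 1.643524·0.1875/0.003969 = 77.642.
⌈77.642⌉ = 78.

n = 78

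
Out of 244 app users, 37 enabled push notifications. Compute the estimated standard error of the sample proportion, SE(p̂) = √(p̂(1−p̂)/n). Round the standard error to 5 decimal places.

p̂ = 37/244 = 0.15164.
p̂(1−p̂) = 0.128645.
Dividing by n and taking the root: √0.000527234 = 0.02296.

SE = 0.02296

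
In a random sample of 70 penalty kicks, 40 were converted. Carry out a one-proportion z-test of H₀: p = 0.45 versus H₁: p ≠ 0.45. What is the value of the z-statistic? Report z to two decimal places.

With x = 40 successes in n = 70, p̂ = 0.57143.
Under H₀, SE = √(p₀(1−p₀)/n) = √(0.45·0.55/70) = √0.003535714 = 0.059462.
z = (p̂ − p₀)/SE = (0.57143 − 0.45)/0.059462 = 2.04.

z = 2.04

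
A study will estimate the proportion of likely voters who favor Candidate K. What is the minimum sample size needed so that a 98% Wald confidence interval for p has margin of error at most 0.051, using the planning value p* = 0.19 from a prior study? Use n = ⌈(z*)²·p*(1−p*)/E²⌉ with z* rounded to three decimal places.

n = 321

For 98% confidence, z* = 2.326.
p*(1−p*) = 0.19·0.81 = 0.1539.
Required n before rounding: 5.410276 × 0.1539 / 0.051² = 320.124.
Rounding up, n = 321.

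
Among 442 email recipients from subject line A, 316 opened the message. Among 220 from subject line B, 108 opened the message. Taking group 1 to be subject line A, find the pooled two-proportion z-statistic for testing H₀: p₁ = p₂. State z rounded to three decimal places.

p̂₁ = 316/442 = 0.71493, p̂₂ = 108/220 = 0.49091.
Pooled p̂ = (316+108)/(442+220) = 424/662 = 0.64048.
Pooled SE = √[0.2302644·0.00680790] ≈ 0.039593.
z = (p̂₁ − p̂₂)/SE = (0.71493 − 0.49091)/0.039593 = 0.22402/0.039593 = 5.658.

z = 5.658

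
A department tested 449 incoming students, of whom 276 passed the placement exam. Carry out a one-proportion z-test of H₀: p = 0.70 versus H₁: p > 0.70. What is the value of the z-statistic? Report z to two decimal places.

z = -3.94

p̂ = 276/449 = 0.61470.
Null standard error: √(0.70·0.30/449) = √0.000467706 = 0.021627.
z = (p̂ − p₀)/SE = (0.61470 − 0.70)/0.021627 = -3.94.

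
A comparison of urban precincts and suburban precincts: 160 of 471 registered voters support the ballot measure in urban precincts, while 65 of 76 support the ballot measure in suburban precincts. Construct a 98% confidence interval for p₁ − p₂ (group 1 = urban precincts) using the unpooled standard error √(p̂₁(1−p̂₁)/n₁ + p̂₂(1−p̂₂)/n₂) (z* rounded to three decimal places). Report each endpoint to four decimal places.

p̂₁ = 0.33970, p̂₂ = 0.85526, so the observed difference is -0.51556.
SE = √(0.000476231 + 0.001628791) = √0.002105022 = 0.045881.
The 98% critical value is z* = 2.326. Margin of error = 0.10672.
Interval: -0.51556 ± 0.10672 → (-0.6223, -0.4088).

(-0.6223, -0.4088)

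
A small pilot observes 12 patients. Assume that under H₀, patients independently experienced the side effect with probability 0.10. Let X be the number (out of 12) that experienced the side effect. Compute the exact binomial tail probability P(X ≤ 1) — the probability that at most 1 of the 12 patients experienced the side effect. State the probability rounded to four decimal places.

P = 0.6590

X is binomial with n = 12 and p = 0.10.
P(X ≤ 1) = C(12,0)·0.10^0·0.90^12 + C(12,1)·0.10^1·0.90^11.
= 0.282430 + 0.376573 = 0.6590.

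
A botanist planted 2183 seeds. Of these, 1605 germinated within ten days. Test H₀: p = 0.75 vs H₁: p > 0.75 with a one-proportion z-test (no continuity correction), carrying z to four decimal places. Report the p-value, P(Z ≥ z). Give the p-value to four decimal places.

Sample proportion p̂ = 1605/2183 = 0.73523.
SE₀ = √(0.75·0.25/2183) = 0.009268.
z = (p̂ − p₀)/SE = (1605/2183 − 0.75)/0.009268 ≈ -1.5941.
p-value = P(Z ≥ z) with z = -1.5941 → 0.9445.

p-value = 0.9445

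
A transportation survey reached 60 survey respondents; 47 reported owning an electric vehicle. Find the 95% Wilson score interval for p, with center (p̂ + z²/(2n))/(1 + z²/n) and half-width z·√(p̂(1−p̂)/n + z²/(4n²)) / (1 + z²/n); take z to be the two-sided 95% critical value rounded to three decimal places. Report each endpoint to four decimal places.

(0.6638, 0.8688)

p̂ = 47/60 = 0.78333; z = 1.960, so z² = 3.841600.
1 + z²/n = 1.064027.
Adjusted center: (0.78333 + z²/(2n))/1.064027 = 0.76628.
Radicand: p̂(1−p̂)/n + z²/(4n²) = 0.002828704 + 0.000266778 = 0.003095482.
Half-width = z·√(radicand)/denom = 1.960·0.055637/1.064027 = 0.10249.
CI: 0.76628 ± 0.10249 = (0.6638, 0.8688).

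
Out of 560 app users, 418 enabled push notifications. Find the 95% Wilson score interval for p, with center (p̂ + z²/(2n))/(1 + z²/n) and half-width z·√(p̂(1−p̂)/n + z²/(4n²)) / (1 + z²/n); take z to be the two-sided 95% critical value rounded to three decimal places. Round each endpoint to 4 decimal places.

(0.7088, 0.7807)

p̂ = 418/560 = 0.74643; z = 1.960, so z² = 3.841600.
1 + z²/n = 1.006860.
Adjusted center: (0.74643 + z²/(2n))/1.006860 = 0.74475.
Radicand: p̂(1−p̂)/n + z²/(4n²) = 0.000337987 + 0.000003062 = 0.000341049.
Half-width = 1.960·√0.000341049/1.006860 = 0.03595.
So the interval runs from 0.7088 to 0.7807.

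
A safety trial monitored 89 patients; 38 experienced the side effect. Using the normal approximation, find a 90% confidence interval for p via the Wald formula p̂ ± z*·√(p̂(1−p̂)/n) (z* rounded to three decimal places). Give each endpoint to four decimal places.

Sample proportion p̂ = 38/89 = 0.42697.
Standard error of p̂: √(0.244666/89) = √0.002749057 = 0.052431.
z* = 1.645 at the 90% level.
Margin of error: 1.645 × 0.052431 = 0.08625.
So the interval runs from 0.3407 to 0.5132.

(0.3407, 0.5132)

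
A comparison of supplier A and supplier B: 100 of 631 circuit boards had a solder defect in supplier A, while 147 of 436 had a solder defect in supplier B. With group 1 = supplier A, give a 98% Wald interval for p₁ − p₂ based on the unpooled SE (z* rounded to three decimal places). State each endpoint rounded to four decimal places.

p̂₁ = 0.15848, p̂₂ = 0.33716, so the observed difference is -0.17868.
Unpooled SE = √(p̂₁(1−p̂₁)/n₁ + p̂₂(1−p̂₂)/n₂) = √(0.000211352 + 0.000512573) = 0.026906.
z* = 2.326 at the 98% level. Margin = 2.326·0.026906 = 0.06258.
So the interval runs from -0.2413 to -0.1161.

(-0.2413, -0.1161)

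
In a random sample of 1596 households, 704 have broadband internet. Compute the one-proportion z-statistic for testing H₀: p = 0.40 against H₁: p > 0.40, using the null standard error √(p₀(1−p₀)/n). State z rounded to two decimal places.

z = 3.35

The sample proportion is 704/1596 = 0.44110.
SE₀ = √(0.40·0.60/1596) = 0.012263.
Test statistic: z = 0.04110/0.012263 = 3.35.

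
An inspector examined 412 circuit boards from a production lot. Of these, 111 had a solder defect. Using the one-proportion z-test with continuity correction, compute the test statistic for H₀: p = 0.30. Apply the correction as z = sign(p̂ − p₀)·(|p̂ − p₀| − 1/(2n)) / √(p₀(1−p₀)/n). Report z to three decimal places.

p̂ = 111/412 = 0.26942. p̂ − p₀ = -0.030583.
Continuity correction 1/(2n) = 1/824 = 0.001214.
Corrected numerator: |-0.030583| − 0.001214 = 0.029369.
Null standard error: √(0.30·0.70/412) = √0.000509709 = 0.022577.
z = −0.029369/0.022577 = -1.301.

z = -1.301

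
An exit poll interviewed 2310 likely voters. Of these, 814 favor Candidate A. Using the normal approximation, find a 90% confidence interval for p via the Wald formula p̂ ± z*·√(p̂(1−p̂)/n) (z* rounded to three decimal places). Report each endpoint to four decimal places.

(0.3360, 0.3687)

The sample proportion is 814/2310 = 0.35238.
Standard error of p̂: √(0.228209/2310) = √0.000098792 = 0.009939.
For 90% confidence, z* = 1.645.
Margin = 1.645·0.009939 = 0.01635.
Interval: 0.35238 ± 0.01635 → (0.3360, 0.3687).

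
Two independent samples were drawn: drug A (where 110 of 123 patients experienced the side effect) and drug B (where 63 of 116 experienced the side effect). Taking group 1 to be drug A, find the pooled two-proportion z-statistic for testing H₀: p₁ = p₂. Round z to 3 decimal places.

z = 6.069

p̂₁ = 110/123 = 0.89431, p̂₂ = 63/116 = 0.54310.
Pooling: p̂ = 173/239 = 0.72385.
Pooled SE = √[0.1998915·0.01675077] ≈ 0.057865.
z = (p̂₁ − p̂₂)/SE = (0.89431 − 0.54310)/0.057865 = 0.35121/0.057865 = 6.069.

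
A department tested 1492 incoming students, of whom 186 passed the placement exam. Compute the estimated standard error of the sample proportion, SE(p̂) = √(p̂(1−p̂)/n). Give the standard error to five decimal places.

p̂ = 186/1492 = 0.12466.
p̂(1−p̂) = 0.12466·0.87534 = 0.109120.
Dividing by n and taking the root: √0.000073137 = 0.00855.

SE = 0.00855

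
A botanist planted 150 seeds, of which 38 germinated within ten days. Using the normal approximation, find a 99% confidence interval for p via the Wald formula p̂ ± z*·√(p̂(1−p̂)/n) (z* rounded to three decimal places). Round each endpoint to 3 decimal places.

(0.162, 0.345)

With x = 38 successes in n = 150, p̂ = 0.25333.
SE = √(p̂(1−p̂)/n) = √(0.189156/150) = 0.035511.
For 99% confidence, z* = 2.576.
Margin = 2.576·0.035511 = 0.09148.
So the interval runs from 0.162 to 0.345.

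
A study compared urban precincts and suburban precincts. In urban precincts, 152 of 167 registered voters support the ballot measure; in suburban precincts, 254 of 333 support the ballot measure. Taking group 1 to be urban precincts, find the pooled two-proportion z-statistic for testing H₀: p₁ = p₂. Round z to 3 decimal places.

z = 3.979

p̂₁ = 152/167 = 0.91018, p̂₂ = 254/333 = 0.76276.
Pooling: p̂ = 406/500 = 0.81200.
SE = √[p̂(1−p̂)(1/n₁+1/n₂)] = √[0.81200·0.18800·(1/167+1/333)] ≈ 0.037048.
z = (p̂₁ − p̂₂)/SE = (0.91018 − 0.76276)/0.037048 = 0.14742/0.037048 = 3.979.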